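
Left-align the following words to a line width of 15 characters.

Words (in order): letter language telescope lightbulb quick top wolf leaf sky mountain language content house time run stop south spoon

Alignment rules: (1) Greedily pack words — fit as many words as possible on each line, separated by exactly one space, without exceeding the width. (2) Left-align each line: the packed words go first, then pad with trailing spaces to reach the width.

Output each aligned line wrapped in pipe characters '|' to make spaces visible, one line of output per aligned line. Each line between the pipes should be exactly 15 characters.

Answer: |letter language|
|telescope      |
|lightbulb quick|
|top wolf leaf  |
|sky mountain   |
|language       |
|content house  |
|time run stop  |
|south spoon    |

Derivation:
Line 1: ['letter', 'language'] (min_width=15, slack=0)
Line 2: ['telescope'] (min_width=9, slack=6)
Line 3: ['lightbulb', 'quick'] (min_width=15, slack=0)
Line 4: ['top', 'wolf', 'leaf'] (min_width=13, slack=2)
Line 5: ['sky', 'mountain'] (min_width=12, slack=3)
Line 6: ['language'] (min_width=8, slack=7)
Line 7: ['content', 'house'] (min_width=13, slack=2)
Line 8: ['time', 'run', 'stop'] (min_width=13, slack=2)
Line 9: ['south', 'spoon'] (min_width=11, slack=4)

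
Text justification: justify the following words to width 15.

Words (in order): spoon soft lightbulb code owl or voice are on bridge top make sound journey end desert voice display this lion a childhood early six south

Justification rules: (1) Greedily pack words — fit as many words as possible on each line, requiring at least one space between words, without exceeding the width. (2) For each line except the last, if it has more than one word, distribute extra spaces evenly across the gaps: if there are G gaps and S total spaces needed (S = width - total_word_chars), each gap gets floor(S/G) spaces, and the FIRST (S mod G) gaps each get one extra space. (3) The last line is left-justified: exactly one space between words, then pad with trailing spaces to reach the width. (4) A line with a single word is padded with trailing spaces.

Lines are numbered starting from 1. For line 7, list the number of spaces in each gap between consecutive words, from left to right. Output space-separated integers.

Line 1: ['spoon', 'soft'] (min_width=10, slack=5)
Line 2: ['lightbulb', 'code'] (min_width=14, slack=1)
Line 3: ['owl', 'or', 'voice'] (min_width=12, slack=3)
Line 4: ['are', 'on', 'bridge'] (min_width=13, slack=2)
Line 5: ['top', 'make', 'sound'] (min_width=14, slack=1)
Line 6: ['journey', 'end'] (min_width=11, slack=4)
Line 7: ['desert', 'voice'] (min_width=12, slack=3)
Line 8: ['display', 'this'] (min_width=12, slack=3)
Line 9: ['lion', 'a'] (min_width=6, slack=9)
Line 10: ['childhood', 'early'] (min_width=15, slack=0)
Line 11: ['six', 'south'] (min_width=9, slack=6)

Answer: 4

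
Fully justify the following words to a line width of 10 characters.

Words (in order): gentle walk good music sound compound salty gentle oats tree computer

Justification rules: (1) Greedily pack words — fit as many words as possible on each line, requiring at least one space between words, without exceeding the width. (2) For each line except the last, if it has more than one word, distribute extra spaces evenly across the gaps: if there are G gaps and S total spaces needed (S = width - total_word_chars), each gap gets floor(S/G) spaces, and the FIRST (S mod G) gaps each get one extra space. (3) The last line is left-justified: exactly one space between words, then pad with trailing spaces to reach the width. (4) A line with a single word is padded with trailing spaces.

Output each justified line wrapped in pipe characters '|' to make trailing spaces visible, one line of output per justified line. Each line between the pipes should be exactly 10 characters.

Answer: |gentle    |
|walk  good|
|music     |
|sound     |
|compound  |
|salty     |
|gentle    |
|oats  tree|
|computer  |

Derivation:
Line 1: ['gentle'] (min_width=6, slack=4)
Line 2: ['walk', 'good'] (min_width=9, slack=1)
Line 3: ['music'] (min_width=5, slack=5)
Line 4: ['sound'] (min_width=5, slack=5)
Line 5: ['compound'] (min_width=8, slack=2)
Line 6: ['salty'] (min_width=5, slack=5)
Line 7: ['gentle'] (min_width=6, slack=4)
Line 8: ['oats', 'tree'] (min_width=9, slack=1)
Line 9: ['computer'] (min_width=8, slack=2)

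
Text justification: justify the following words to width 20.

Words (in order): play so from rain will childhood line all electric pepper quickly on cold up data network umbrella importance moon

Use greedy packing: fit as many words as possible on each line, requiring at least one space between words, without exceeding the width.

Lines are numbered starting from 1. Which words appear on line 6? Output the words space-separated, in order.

Line 1: ['play', 'so', 'from', 'rain'] (min_width=17, slack=3)
Line 2: ['will', 'childhood', 'line'] (min_width=19, slack=1)
Line 3: ['all', 'electric', 'pepper'] (min_width=19, slack=1)
Line 4: ['quickly', 'on', 'cold', 'up'] (min_width=18, slack=2)
Line 5: ['data', 'network'] (min_width=12, slack=8)
Line 6: ['umbrella', 'importance'] (min_width=19, slack=1)
Line 7: ['moon'] (min_width=4, slack=16)

Answer: umbrella importance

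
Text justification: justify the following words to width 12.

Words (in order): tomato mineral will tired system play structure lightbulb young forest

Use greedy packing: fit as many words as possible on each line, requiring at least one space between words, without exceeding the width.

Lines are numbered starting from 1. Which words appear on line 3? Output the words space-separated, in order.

Answer: tired system

Derivation:
Line 1: ['tomato'] (min_width=6, slack=6)
Line 2: ['mineral', 'will'] (min_width=12, slack=0)
Line 3: ['tired', 'system'] (min_width=12, slack=0)
Line 4: ['play'] (min_width=4, slack=8)
Line 5: ['structure'] (min_width=9, slack=3)
Line 6: ['lightbulb'] (min_width=9, slack=3)
Line 7: ['young', 'forest'] (min_width=12, slack=0)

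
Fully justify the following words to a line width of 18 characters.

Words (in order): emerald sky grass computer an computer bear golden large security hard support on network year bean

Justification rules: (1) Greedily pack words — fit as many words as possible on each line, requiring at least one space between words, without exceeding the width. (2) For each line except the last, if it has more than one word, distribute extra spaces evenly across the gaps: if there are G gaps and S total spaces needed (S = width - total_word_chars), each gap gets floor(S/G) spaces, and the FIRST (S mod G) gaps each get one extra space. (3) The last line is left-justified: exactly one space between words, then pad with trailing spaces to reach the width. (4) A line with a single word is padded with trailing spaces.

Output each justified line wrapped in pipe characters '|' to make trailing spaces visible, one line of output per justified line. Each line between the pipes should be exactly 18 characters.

Line 1: ['emerald', 'sky', 'grass'] (min_width=17, slack=1)
Line 2: ['computer', 'an'] (min_width=11, slack=7)
Line 3: ['computer', 'bear'] (min_width=13, slack=5)
Line 4: ['golden', 'large'] (min_width=12, slack=6)
Line 5: ['security', 'hard'] (min_width=13, slack=5)
Line 6: ['support', 'on', 'network'] (min_width=18, slack=0)
Line 7: ['year', 'bean'] (min_width=9, slack=9)

Answer: |emerald  sky grass|
|computer        an|
|computer      bear|
|golden       large|
|security      hard|
|support on network|
|year bean         |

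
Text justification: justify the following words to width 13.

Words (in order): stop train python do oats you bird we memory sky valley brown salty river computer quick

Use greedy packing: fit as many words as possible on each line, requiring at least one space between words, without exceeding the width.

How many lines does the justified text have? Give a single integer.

Answer: 8

Derivation:
Line 1: ['stop', 'train'] (min_width=10, slack=3)
Line 2: ['python', 'do'] (min_width=9, slack=4)
Line 3: ['oats', 'you', 'bird'] (min_width=13, slack=0)
Line 4: ['we', 'memory', 'sky'] (min_width=13, slack=0)
Line 5: ['valley', 'brown'] (min_width=12, slack=1)
Line 6: ['salty', 'river'] (min_width=11, slack=2)
Line 7: ['computer'] (min_width=8, slack=5)
Line 8: ['quick'] (min_width=5, slack=8)
Total lines: 8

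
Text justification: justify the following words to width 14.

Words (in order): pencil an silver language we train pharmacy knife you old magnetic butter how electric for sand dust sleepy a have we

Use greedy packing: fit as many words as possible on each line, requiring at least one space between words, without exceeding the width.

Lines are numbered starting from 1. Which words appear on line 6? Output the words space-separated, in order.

Line 1: ['pencil', 'an'] (min_width=9, slack=5)
Line 2: ['silver'] (min_width=6, slack=8)
Line 3: ['language', 'we'] (min_width=11, slack=3)
Line 4: ['train', 'pharmacy'] (min_width=14, slack=0)
Line 5: ['knife', 'you', 'old'] (min_width=13, slack=1)
Line 6: ['magnetic'] (min_width=8, slack=6)
Line 7: ['butter', 'how'] (min_width=10, slack=4)
Line 8: ['electric', 'for'] (min_width=12, slack=2)
Line 9: ['sand', 'dust'] (min_width=9, slack=5)
Line 10: ['sleepy', 'a', 'have'] (min_width=13, slack=1)
Line 11: ['we'] (min_width=2, slack=12)

Answer: magnetic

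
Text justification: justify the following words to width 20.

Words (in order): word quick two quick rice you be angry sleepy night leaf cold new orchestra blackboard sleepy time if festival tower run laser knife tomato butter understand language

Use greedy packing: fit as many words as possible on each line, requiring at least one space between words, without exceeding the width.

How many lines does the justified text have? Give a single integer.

Line 1: ['word', 'quick', 'two', 'quick'] (min_width=20, slack=0)
Line 2: ['rice', 'you', 'be', 'angry'] (min_width=17, slack=3)
Line 3: ['sleepy', 'night', 'leaf'] (min_width=17, slack=3)
Line 4: ['cold', 'new', 'orchestra'] (min_width=18, slack=2)
Line 5: ['blackboard', 'sleepy'] (min_width=17, slack=3)
Line 6: ['time', 'if', 'festival'] (min_width=16, slack=4)
Line 7: ['tower', 'run', 'laser'] (min_width=15, slack=5)
Line 8: ['knife', 'tomato', 'butter'] (min_width=19, slack=1)
Line 9: ['understand', 'language'] (min_width=19, slack=1)
Total lines: 9

Answer: 9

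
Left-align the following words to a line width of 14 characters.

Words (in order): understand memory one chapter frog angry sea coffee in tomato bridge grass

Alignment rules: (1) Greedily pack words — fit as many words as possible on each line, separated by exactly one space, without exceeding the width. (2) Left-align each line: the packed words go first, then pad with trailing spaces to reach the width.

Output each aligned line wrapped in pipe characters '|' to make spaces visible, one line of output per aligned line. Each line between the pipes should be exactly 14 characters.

Line 1: ['understand'] (min_width=10, slack=4)
Line 2: ['memory', 'one'] (min_width=10, slack=4)
Line 3: ['chapter', 'frog'] (min_width=12, slack=2)
Line 4: ['angry', 'sea'] (min_width=9, slack=5)
Line 5: ['coffee', 'in'] (min_width=9, slack=5)
Line 6: ['tomato', 'bridge'] (min_width=13, slack=1)
Line 7: ['grass'] (min_width=5, slack=9)

Answer: |understand    |
|memory one    |
|chapter frog  |
|angry sea     |
|coffee in     |
|tomato bridge |
|grass         |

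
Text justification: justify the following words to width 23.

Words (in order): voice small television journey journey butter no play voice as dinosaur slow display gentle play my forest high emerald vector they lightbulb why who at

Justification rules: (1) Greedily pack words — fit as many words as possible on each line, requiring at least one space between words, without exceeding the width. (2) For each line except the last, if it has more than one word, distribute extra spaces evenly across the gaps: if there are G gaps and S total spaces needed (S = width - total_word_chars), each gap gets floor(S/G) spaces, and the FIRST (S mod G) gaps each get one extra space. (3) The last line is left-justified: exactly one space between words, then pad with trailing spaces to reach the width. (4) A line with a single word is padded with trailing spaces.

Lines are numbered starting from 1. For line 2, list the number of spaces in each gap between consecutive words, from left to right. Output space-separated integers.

Line 1: ['voice', 'small', 'television'] (min_width=22, slack=1)
Line 2: ['journey', 'journey', 'butter'] (min_width=22, slack=1)
Line 3: ['no', 'play', 'voice', 'as'] (min_width=16, slack=7)
Line 4: ['dinosaur', 'slow', 'display'] (min_width=21, slack=2)
Line 5: ['gentle', 'play', 'my', 'forest'] (min_width=21, slack=2)
Line 6: ['high', 'emerald', 'vector'] (min_width=19, slack=4)
Line 7: ['they', 'lightbulb', 'why', 'who'] (min_width=22, slack=1)
Line 8: ['at'] (min_width=2, slack=21)

Answer: 2 1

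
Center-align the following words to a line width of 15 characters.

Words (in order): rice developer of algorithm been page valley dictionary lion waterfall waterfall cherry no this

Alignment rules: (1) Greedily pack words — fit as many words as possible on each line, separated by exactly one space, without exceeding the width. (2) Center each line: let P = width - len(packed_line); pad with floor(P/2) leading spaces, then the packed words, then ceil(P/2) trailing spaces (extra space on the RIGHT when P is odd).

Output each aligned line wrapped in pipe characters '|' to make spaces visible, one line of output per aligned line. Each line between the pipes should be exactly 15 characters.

Answer: |rice developer |
| of algorithm  |
|   been page   |
|    valley     |
|dictionary lion|
|   waterfall   |
|   waterfall   |
|cherry no this |

Derivation:
Line 1: ['rice', 'developer'] (min_width=14, slack=1)
Line 2: ['of', 'algorithm'] (min_width=12, slack=3)
Line 3: ['been', 'page'] (min_width=9, slack=6)
Line 4: ['valley'] (min_width=6, slack=9)
Line 5: ['dictionary', 'lion'] (min_width=15, slack=0)
Line 6: ['waterfall'] (min_width=9, slack=6)
Line 7: ['waterfall'] (min_width=9, slack=6)
Line 8: ['cherry', 'no', 'this'] (min_width=14, slack=1)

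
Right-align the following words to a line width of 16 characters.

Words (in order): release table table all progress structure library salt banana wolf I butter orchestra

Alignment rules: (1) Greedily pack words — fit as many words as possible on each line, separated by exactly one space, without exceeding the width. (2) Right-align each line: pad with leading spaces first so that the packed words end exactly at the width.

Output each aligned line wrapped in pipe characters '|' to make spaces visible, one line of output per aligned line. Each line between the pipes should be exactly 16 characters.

Line 1: ['release', 'table'] (min_width=13, slack=3)
Line 2: ['table', 'all'] (min_width=9, slack=7)
Line 3: ['progress'] (min_width=8, slack=8)
Line 4: ['structure'] (min_width=9, slack=7)
Line 5: ['library', 'salt'] (min_width=12, slack=4)
Line 6: ['banana', 'wolf', 'I'] (min_width=13, slack=3)
Line 7: ['butter', 'orchestra'] (min_width=16, slack=0)

Answer: |   release table|
|       table all|
|        progress|
|       structure|
|    library salt|
|   banana wolf I|
|butter orchestra|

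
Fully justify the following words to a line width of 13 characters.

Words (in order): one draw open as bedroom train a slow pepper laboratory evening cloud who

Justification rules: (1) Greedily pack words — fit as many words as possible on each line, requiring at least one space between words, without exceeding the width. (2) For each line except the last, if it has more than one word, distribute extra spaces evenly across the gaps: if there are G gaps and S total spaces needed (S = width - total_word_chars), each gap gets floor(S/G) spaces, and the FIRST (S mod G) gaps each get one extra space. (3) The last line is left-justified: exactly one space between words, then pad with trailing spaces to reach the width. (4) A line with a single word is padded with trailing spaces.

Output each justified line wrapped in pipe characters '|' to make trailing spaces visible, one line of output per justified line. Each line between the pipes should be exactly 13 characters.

Answer: |one draw open|
|as    bedroom|
|train  a slow|
|pepper       |
|laboratory   |
|evening cloud|
|who          |

Derivation:
Line 1: ['one', 'draw', 'open'] (min_width=13, slack=0)
Line 2: ['as', 'bedroom'] (min_width=10, slack=3)
Line 3: ['train', 'a', 'slow'] (min_width=12, slack=1)
Line 4: ['pepper'] (min_width=6, slack=7)
Line 5: ['laboratory'] (min_width=10, slack=3)
Line 6: ['evening', 'cloud'] (min_width=13, slack=0)
Line 7: ['who'] (min_width=3, slack=10)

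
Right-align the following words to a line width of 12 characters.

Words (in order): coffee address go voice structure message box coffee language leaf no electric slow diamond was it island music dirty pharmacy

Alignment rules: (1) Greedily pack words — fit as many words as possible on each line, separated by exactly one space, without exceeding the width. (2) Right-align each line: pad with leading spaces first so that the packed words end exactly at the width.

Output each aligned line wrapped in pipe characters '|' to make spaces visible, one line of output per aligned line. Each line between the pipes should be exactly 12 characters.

Line 1: ['coffee'] (min_width=6, slack=6)
Line 2: ['address', 'go'] (min_width=10, slack=2)
Line 3: ['voice'] (min_width=5, slack=7)
Line 4: ['structure'] (min_width=9, slack=3)
Line 5: ['message', 'box'] (min_width=11, slack=1)
Line 6: ['coffee'] (min_width=6, slack=6)
Line 7: ['language'] (min_width=8, slack=4)
Line 8: ['leaf', 'no'] (min_width=7, slack=5)
Line 9: ['electric'] (min_width=8, slack=4)
Line 10: ['slow', 'diamond'] (min_width=12, slack=0)
Line 11: ['was', 'it'] (min_width=6, slack=6)
Line 12: ['island', 'music'] (min_width=12, slack=0)
Line 13: ['dirty'] (min_width=5, slack=7)
Line 14: ['pharmacy'] (min_width=8, slack=4)

Answer: |      coffee|
|  address go|
|       voice|
|   structure|
| message box|
|      coffee|
|    language|
|     leaf no|
|    electric|
|slow diamond|
|      was it|
|island music|
|       dirty|
|    pharmacy|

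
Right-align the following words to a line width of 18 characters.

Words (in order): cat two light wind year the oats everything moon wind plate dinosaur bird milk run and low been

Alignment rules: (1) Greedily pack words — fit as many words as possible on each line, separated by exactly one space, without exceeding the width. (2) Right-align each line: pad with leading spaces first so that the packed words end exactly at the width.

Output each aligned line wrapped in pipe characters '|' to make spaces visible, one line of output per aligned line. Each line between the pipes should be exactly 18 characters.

Line 1: ['cat', 'two', 'light', 'wind'] (min_width=18, slack=0)
Line 2: ['year', 'the', 'oats'] (min_width=13, slack=5)
Line 3: ['everything', 'moon'] (min_width=15, slack=3)
Line 4: ['wind', 'plate'] (min_width=10, slack=8)
Line 5: ['dinosaur', 'bird', 'milk'] (min_width=18, slack=0)
Line 6: ['run', 'and', 'low', 'been'] (min_width=16, slack=2)

Answer: |cat two light wind|
|     year the oats|
|   everything moon|
|        wind plate|
|dinosaur bird milk|
|  run and low been|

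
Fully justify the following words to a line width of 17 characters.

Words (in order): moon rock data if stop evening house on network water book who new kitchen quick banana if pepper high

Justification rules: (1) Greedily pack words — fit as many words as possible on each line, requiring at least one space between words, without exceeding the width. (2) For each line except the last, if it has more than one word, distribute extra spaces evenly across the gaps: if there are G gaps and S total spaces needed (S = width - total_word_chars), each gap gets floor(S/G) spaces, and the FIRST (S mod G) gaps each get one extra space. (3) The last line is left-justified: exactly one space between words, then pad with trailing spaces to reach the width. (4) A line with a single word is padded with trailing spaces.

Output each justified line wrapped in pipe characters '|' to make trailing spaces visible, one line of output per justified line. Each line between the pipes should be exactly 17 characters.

Line 1: ['moon', 'rock', 'data', 'if'] (min_width=17, slack=0)
Line 2: ['stop', 'evening'] (min_width=12, slack=5)
Line 3: ['house', 'on', 'network'] (min_width=16, slack=1)
Line 4: ['water', 'book', 'who'] (min_width=14, slack=3)
Line 5: ['new', 'kitchen', 'quick'] (min_width=17, slack=0)
Line 6: ['banana', 'if', 'pepper'] (min_width=16, slack=1)
Line 7: ['high'] (min_width=4, slack=13)

Answer: |moon rock data if|
|stop      evening|
|house  on network|
|water   book  who|
|new kitchen quick|
|banana  if pepper|
|high             |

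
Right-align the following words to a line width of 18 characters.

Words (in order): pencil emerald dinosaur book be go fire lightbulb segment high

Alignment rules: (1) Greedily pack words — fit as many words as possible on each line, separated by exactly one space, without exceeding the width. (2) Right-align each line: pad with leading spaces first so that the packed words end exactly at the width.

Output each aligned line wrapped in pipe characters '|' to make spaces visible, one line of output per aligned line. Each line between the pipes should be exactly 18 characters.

Answer: |    pencil emerald|
|  dinosaur book be|
| go fire lightbulb|
|      segment high|

Derivation:
Line 1: ['pencil', 'emerald'] (min_width=14, slack=4)
Line 2: ['dinosaur', 'book', 'be'] (min_width=16, slack=2)
Line 3: ['go', 'fire', 'lightbulb'] (min_width=17, slack=1)
Line 4: ['segment', 'high'] (min_width=12, slack=6)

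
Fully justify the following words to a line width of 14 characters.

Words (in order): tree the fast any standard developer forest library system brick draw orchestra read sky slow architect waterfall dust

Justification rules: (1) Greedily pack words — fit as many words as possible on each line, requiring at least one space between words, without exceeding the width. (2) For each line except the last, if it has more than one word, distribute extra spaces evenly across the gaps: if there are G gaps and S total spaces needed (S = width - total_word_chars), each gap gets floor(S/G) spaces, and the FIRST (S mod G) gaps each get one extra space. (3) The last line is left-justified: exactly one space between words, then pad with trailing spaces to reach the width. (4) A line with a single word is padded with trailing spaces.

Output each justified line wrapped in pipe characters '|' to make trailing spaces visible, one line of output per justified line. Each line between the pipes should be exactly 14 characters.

Answer: |tree  the fast|
|any   standard|
|developer     |
|forest library|
|system   brick|
|draw orchestra|
|read  sky slow|
|architect     |
|waterfall dust|

Derivation:
Line 1: ['tree', 'the', 'fast'] (min_width=13, slack=1)
Line 2: ['any', 'standard'] (min_width=12, slack=2)
Line 3: ['developer'] (min_width=9, slack=5)
Line 4: ['forest', 'library'] (min_width=14, slack=0)
Line 5: ['system', 'brick'] (min_width=12, slack=2)
Line 6: ['draw', 'orchestra'] (min_width=14, slack=0)
Line 7: ['read', 'sky', 'slow'] (min_width=13, slack=1)
Line 8: ['architect'] (min_width=9, slack=5)
Line 9: ['waterfall', 'dust'] (min_width=14, slack=0)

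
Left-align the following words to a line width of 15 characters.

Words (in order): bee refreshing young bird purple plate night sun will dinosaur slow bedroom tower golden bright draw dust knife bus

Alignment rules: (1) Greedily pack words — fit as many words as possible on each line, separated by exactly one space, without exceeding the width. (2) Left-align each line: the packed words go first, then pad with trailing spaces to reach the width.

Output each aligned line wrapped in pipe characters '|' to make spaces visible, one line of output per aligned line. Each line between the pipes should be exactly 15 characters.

Answer: |bee refreshing |
|young bird     |
|purple plate   |
|night sun will |
|dinosaur slow  |
|bedroom tower  |
|golden bright  |
|draw dust knife|
|bus            |

Derivation:
Line 1: ['bee', 'refreshing'] (min_width=14, slack=1)
Line 2: ['young', 'bird'] (min_width=10, slack=5)
Line 3: ['purple', 'plate'] (min_width=12, slack=3)
Line 4: ['night', 'sun', 'will'] (min_width=14, slack=1)
Line 5: ['dinosaur', 'slow'] (min_width=13, slack=2)
Line 6: ['bedroom', 'tower'] (min_width=13, slack=2)
Line 7: ['golden', 'bright'] (min_width=13, slack=2)
Line 8: ['draw', 'dust', 'knife'] (min_width=15, slack=0)
Line 9: ['bus'] (min_width=3, slack=12)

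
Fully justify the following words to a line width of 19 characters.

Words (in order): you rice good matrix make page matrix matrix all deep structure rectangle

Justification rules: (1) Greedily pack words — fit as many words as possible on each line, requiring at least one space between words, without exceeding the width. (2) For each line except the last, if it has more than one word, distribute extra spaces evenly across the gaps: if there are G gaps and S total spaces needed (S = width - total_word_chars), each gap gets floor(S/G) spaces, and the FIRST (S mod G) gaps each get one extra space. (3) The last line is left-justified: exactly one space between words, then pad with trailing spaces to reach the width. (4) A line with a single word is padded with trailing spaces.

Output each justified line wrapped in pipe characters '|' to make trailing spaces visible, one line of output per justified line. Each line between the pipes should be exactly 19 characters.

Answer: |you    rice    good|
|matrix   make  page|
|matrix  matrix  all|
|deep      structure|
|rectangle          |

Derivation:
Line 1: ['you', 'rice', 'good'] (min_width=13, slack=6)
Line 2: ['matrix', 'make', 'page'] (min_width=16, slack=3)
Line 3: ['matrix', 'matrix', 'all'] (min_width=17, slack=2)
Line 4: ['deep', 'structure'] (min_width=14, slack=5)
Line 5: ['rectangle'] (min_width=9, slack=10)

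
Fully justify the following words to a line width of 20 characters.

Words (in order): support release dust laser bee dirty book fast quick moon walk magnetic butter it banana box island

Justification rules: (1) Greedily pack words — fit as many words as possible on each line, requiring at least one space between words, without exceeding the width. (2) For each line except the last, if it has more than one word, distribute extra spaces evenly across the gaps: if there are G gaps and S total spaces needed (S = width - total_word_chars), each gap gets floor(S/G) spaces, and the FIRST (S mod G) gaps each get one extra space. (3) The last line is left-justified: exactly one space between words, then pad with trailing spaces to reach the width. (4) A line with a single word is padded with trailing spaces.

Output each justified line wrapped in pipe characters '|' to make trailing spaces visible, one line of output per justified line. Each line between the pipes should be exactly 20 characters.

Line 1: ['support', 'release', 'dust'] (min_width=20, slack=0)
Line 2: ['laser', 'bee', 'dirty', 'book'] (min_width=20, slack=0)
Line 3: ['fast', 'quick', 'moon', 'walk'] (min_width=20, slack=0)
Line 4: ['magnetic', 'butter', 'it'] (min_width=18, slack=2)
Line 5: ['banana', 'box', 'island'] (min_width=17, slack=3)

Answer: |support release dust|
|laser bee dirty book|
|fast quick moon walk|
|magnetic  butter  it|
|banana box island   |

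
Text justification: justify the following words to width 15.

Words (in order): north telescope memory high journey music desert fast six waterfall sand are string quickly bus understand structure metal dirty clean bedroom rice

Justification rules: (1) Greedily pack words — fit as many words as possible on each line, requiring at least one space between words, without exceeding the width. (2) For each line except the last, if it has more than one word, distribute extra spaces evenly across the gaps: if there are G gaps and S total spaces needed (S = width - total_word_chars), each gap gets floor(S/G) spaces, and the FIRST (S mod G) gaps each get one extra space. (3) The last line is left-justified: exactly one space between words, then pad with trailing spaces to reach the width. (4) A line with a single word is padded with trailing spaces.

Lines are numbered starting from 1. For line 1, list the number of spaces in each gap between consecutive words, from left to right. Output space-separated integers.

Line 1: ['north', 'telescope'] (min_width=15, slack=0)
Line 2: ['memory', 'high'] (min_width=11, slack=4)
Line 3: ['journey', 'music'] (min_width=13, slack=2)
Line 4: ['desert', 'fast', 'six'] (min_width=15, slack=0)
Line 5: ['waterfall', 'sand'] (min_width=14, slack=1)
Line 6: ['are', 'string'] (min_width=10, slack=5)
Line 7: ['quickly', 'bus'] (min_width=11, slack=4)
Line 8: ['understand'] (min_width=10, slack=5)
Line 9: ['structure', 'metal'] (min_width=15, slack=0)
Line 10: ['dirty', 'clean'] (min_width=11, slack=4)
Line 11: ['bedroom', 'rice'] (min_width=12, slack=3)

Answer: 1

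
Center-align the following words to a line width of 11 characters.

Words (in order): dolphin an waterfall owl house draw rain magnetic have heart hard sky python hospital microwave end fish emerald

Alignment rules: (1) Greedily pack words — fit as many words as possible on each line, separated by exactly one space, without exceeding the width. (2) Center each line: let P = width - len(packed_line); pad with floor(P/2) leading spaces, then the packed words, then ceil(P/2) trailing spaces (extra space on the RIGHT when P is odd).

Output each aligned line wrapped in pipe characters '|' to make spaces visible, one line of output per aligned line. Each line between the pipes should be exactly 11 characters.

Line 1: ['dolphin', 'an'] (min_width=10, slack=1)
Line 2: ['waterfall'] (min_width=9, slack=2)
Line 3: ['owl', 'house'] (min_width=9, slack=2)
Line 4: ['draw', 'rain'] (min_width=9, slack=2)
Line 5: ['magnetic'] (min_width=8, slack=3)
Line 6: ['have', 'heart'] (min_width=10, slack=1)
Line 7: ['hard', 'sky'] (min_width=8, slack=3)
Line 8: ['python'] (min_width=6, slack=5)
Line 9: ['hospital'] (min_width=8, slack=3)
Line 10: ['microwave'] (min_width=9, slack=2)
Line 11: ['end', 'fish'] (min_width=8, slack=3)
Line 12: ['emerald'] (min_width=7, slack=4)

Answer: |dolphin an |
| waterfall |
| owl house |
| draw rain |
| magnetic  |
|have heart |
| hard sky  |
|  python   |
| hospital  |
| microwave |
| end fish  |
|  emerald  |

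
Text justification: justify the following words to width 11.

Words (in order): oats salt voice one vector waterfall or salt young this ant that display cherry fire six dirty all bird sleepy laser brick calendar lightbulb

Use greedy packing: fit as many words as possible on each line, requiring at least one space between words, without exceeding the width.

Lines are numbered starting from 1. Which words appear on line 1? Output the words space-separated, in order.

Answer: oats salt

Derivation:
Line 1: ['oats', 'salt'] (min_width=9, slack=2)
Line 2: ['voice', 'one'] (min_width=9, slack=2)
Line 3: ['vector'] (min_width=6, slack=5)
Line 4: ['waterfall'] (min_width=9, slack=2)
Line 5: ['or', 'salt'] (min_width=7, slack=4)
Line 6: ['young', 'this'] (min_width=10, slack=1)
Line 7: ['ant', 'that'] (min_width=8, slack=3)
Line 8: ['display'] (min_width=7, slack=4)
Line 9: ['cherry', 'fire'] (min_width=11, slack=0)
Line 10: ['six', 'dirty'] (min_width=9, slack=2)
Line 11: ['all', 'bird'] (min_width=8, slack=3)
Line 12: ['sleepy'] (min_width=6, slack=5)
Line 13: ['laser', 'brick'] (min_width=11, slack=0)
Line 14: ['calendar'] (min_width=8, slack=3)
Line 15: ['lightbulb'] (min_width=9, slack=2)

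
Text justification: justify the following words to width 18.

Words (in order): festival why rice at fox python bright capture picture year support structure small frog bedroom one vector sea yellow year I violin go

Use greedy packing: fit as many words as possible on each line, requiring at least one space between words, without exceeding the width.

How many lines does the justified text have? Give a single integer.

Line 1: ['festival', 'why', 'rice'] (min_width=17, slack=1)
Line 2: ['at', 'fox', 'python'] (min_width=13, slack=5)
Line 3: ['bright', 'capture'] (min_width=14, slack=4)
Line 4: ['picture', 'year'] (min_width=12, slack=6)
Line 5: ['support', 'structure'] (min_width=17, slack=1)
Line 6: ['small', 'frog', 'bedroom'] (min_width=18, slack=0)
Line 7: ['one', 'vector', 'sea'] (min_width=14, slack=4)
Line 8: ['yellow', 'year', 'I'] (min_width=13, slack=5)
Line 9: ['violin', 'go'] (min_width=9, slack=9)
Total lines: 9

Answer: 9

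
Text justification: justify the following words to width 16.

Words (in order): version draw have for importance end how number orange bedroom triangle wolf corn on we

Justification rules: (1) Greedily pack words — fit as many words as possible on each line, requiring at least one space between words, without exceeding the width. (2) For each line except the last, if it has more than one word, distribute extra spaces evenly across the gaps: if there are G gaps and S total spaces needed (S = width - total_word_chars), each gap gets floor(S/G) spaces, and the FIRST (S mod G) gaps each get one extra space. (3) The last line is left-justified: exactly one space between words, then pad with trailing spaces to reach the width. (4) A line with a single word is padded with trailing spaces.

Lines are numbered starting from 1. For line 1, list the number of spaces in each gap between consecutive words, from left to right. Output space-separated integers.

Line 1: ['version', 'draw'] (min_width=12, slack=4)
Line 2: ['have', 'for'] (min_width=8, slack=8)
Line 3: ['importance', 'end'] (min_width=14, slack=2)
Line 4: ['how', 'number'] (min_width=10, slack=6)
Line 5: ['orange', 'bedroom'] (min_width=14, slack=2)
Line 6: ['triangle', 'wolf'] (min_width=13, slack=3)
Line 7: ['corn', 'on', 'we'] (min_width=10, slack=6)

Answer: 5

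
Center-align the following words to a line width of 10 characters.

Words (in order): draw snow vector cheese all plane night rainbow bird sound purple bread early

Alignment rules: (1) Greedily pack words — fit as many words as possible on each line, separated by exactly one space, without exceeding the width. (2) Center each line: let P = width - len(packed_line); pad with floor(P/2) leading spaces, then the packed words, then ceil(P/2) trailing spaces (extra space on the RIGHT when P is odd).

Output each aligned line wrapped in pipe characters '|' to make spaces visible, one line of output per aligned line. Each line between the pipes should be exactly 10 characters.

Answer: |draw snow |
|  vector  |
|cheese all|
|  plane   |
|  night   |
| rainbow  |
|bird sound|
|  purple  |
|  bread   |
|  early   |

Derivation:
Line 1: ['draw', 'snow'] (min_width=9, slack=1)
Line 2: ['vector'] (min_width=6, slack=4)
Line 3: ['cheese', 'all'] (min_width=10, slack=0)
Line 4: ['plane'] (min_width=5, slack=5)
Line 5: ['night'] (min_width=5, slack=5)
Line 6: ['rainbow'] (min_width=7, slack=3)
Line 7: ['bird', 'sound'] (min_width=10, slack=0)
Line 8: ['purple'] (min_width=6, slack=4)
Line 9: ['bread'] (min_width=5, slack=5)
Line 10: ['early'] (min_width=5, slack=5)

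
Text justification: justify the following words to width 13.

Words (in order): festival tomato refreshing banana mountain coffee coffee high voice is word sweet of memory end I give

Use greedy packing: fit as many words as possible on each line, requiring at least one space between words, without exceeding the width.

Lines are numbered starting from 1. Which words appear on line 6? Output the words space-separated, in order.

Answer: coffee coffee

Derivation:
Line 1: ['festival'] (min_width=8, slack=5)
Line 2: ['tomato'] (min_width=6, slack=7)
Line 3: ['refreshing'] (min_width=10, slack=3)
Line 4: ['banana'] (min_width=6, slack=7)
Line 5: ['mountain'] (min_width=8, slack=5)
Line 6: ['coffee', 'coffee'] (min_width=13, slack=0)
Line 7: ['high', 'voice', 'is'] (min_width=13, slack=0)
Line 8: ['word', 'sweet', 'of'] (min_width=13, slack=0)
Line 9: ['memory', 'end', 'I'] (min_width=12, slack=1)
Line 10: ['give'] (min_width=4, slack=9)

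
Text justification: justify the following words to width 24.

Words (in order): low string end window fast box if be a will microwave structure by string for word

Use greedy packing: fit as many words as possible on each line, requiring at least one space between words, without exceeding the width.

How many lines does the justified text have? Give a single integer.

Line 1: ['low', 'string', 'end', 'window'] (min_width=21, slack=3)
Line 2: ['fast', 'box', 'if', 'be', 'a', 'will'] (min_width=21, slack=3)
Line 3: ['microwave', 'structure', 'by'] (min_width=22, slack=2)
Line 4: ['string', 'for', 'word'] (min_width=15, slack=9)
Total lines: 4

Answer: 4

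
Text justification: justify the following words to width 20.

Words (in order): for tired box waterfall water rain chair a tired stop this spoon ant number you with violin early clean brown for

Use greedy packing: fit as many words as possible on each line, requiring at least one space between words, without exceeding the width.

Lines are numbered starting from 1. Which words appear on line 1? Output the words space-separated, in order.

Line 1: ['for', 'tired', 'box'] (min_width=13, slack=7)
Line 2: ['waterfall', 'water', 'rain'] (min_width=20, slack=0)
Line 3: ['chair', 'a', 'tired', 'stop'] (min_width=18, slack=2)
Line 4: ['this', 'spoon', 'ant'] (min_width=14, slack=6)
Line 5: ['number', 'you', 'with'] (min_width=15, slack=5)
Line 6: ['violin', 'early', 'clean'] (min_width=18, slack=2)
Line 7: ['brown', 'for'] (min_width=9, slack=11)

Answer: for tired box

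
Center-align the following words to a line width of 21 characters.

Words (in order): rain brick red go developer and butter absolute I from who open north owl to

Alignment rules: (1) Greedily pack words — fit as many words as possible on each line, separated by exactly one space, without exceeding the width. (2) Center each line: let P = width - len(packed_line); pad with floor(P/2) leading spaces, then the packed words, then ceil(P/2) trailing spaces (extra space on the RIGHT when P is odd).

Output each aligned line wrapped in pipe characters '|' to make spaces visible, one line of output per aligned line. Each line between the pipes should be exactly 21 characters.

Answer: |  rain brick red go  |
|developer and butter |
| absolute I from who |
|  open north owl to  |

Derivation:
Line 1: ['rain', 'brick', 'red', 'go'] (min_width=17, slack=4)
Line 2: ['developer', 'and', 'butter'] (min_width=20, slack=1)
Line 3: ['absolute', 'I', 'from', 'who'] (min_width=19, slack=2)
Line 4: ['open', 'north', 'owl', 'to'] (min_width=17, slack=4)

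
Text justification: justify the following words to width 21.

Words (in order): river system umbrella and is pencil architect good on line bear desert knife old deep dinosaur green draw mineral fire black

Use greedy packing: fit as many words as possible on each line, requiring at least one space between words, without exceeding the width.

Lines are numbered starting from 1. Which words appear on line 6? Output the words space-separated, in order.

Line 1: ['river', 'system', 'umbrella'] (min_width=21, slack=0)
Line 2: ['and', 'is', 'pencil'] (min_width=13, slack=8)
Line 3: ['architect', 'good', 'on'] (min_width=17, slack=4)
Line 4: ['line', 'bear', 'desert'] (min_width=16, slack=5)
Line 5: ['knife', 'old', 'deep'] (min_width=14, slack=7)
Line 6: ['dinosaur', 'green', 'draw'] (min_width=19, slack=2)
Line 7: ['mineral', 'fire', 'black'] (min_width=18, slack=3)

Answer: dinosaur green draw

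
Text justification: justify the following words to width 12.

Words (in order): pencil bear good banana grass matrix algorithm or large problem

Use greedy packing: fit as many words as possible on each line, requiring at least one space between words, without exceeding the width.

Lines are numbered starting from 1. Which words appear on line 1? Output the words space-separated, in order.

Line 1: ['pencil', 'bear'] (min_width=11, slack=1)
Line 2: ['good', 'banana'] (min_width=11, slack=1)
Line 3: ['grass', 'matrix'] (min_width=12, slack=0)
Line 4: ['algorithm', 'or'] (min_width=12, slack=0)
Line 5: ['large'] (min_width=5, slack=7)
Line 6: ['problem'] (min_width=7, slack=5)

Answer: pencil bear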